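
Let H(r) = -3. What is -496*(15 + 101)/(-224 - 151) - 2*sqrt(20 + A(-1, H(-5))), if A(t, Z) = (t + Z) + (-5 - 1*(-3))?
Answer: 57536/375 - 2*sqrt(14) ≈ 145.95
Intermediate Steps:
A(t, Z) = -2 + Z + t (A(t, Z) = (Z + t) + (-5 + 3) = (Z + t) - 2 = -2 + Z + t)
-496*(15 + 101)/(-224 - 151) - 2*sqrt(20 + A(-1, H(-5))) = -496*(15 + 101)/(-224 - 151) - 2*sqrt(20 + (-2 - 3 - 1)) = -57536/(-375) - 2*sqrt(20 - 6) = -57536*(-1)/375 - 2*sqrt(14) = -496*(-116/375) - 2*sqrt(14) = 57536/375 - 2*sqrt(14)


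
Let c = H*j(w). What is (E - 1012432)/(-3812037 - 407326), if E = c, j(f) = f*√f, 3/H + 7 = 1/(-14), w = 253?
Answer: 1012432/4219363 + 322*√253/12658089 ≈ 0.24035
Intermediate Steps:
H = -14/33 (H = 3/(-7 + 1/(-14)) = 3/(-7 - 1/14) = 3/(-99/14) = 3*(-14/99) = -14/33 ≈ -0.42424)
j(f) = f^(3/2)
c = -322*√253/3 ≈ -1707.2
E = -322*√253/3 ≈ -1707.2
(E - 1012432)/(-3812037 - 407326) = (-322*√253/3 - 1012432)/(-3812037 - 407326) = (-1012432 - 322*√253/3)/(-4219363) = (-1012432 - 322*√253/3)*(-1/4219363) = 1012432/4219363 + 322*√253/12658089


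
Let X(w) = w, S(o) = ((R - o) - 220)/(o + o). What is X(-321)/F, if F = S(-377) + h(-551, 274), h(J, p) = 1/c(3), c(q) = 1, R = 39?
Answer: -40339/93 ≈ -433.75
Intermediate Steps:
S(o) = (-181 - o)/(2*o) (S(o) = ((39 - o) - 220)/(o + o) = (-181 - o)/((2*o)) = (-181 - o)*(1/(2*o)) = (-181 - o)/(2*o))
h(J, p) = 1 (h(J, p) = 1/1 = 1)
F = 279/377 (F = (1/2)*(-181 - 1*(-377))/(-377) + 1 = (1/2)*(-1/377)*(-181 + 377) + 1 = (1/2)*(-1/377)*196 + 1 = -98/377 + 1 = 279/377 ≈ 0.74005)
X(-321)/F = -321/279/377 = -321*377/279 = -40339/93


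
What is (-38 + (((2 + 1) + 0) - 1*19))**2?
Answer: 2916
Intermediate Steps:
(-38 + (((2 + 1) + 0) - 1*19))**2 = (-38 + ((3 + 0) - 19))**2 = (-38 + (3 - 19))**2 = (-38 - 16)**2 = (-54)**2 = 2916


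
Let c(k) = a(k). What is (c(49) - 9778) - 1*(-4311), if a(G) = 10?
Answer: -5457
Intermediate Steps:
c(k) = 10
(c(49) - 9778) - 1*(-4311) = (10 - 9778) - 1*(-4311) = -9768 + 4311 = -5457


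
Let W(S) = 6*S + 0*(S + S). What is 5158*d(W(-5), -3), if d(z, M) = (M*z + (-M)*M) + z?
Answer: 263058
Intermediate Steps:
W(S) = 6*S (W(S) = 6*S + 0*(2*S) = 6*S + 0 = 6*S)
d(z, M) = z - M**2 + M*z (d(z, M) = (M*z - M**2) + z = (-M**2 + M*z) + z = z - M**2 + M*z)
5158*d(W(-5), -3) = 5158*(6*(-5) - 1*(-3)**2 - 18*(-5)) = 5158*(-30 - 1*9 - 3*(-30)) = 5158*(-30 - 9 + 90) = 5158*51 = 263058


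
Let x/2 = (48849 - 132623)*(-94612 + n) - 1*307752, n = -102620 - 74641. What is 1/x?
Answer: 1/45551161900 ≈ 2.1953e-11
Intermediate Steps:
n = -177261
x = 45551161900 (x = 2*((48849 - 132623)*(-94612 - 177261) - 1*307752) = 2*(-83774*(-271873) - 307752) = 2*(22775888702 - 307752) = 2*22775580950 = 45551161900)
1/x = 1/45551161900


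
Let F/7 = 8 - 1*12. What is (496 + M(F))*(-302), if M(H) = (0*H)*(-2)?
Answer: -149792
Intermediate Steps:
F = -28 (F = 7*(8 - 1*12) = 7*(8 - 12) = 7*(-4) = -28)
M(H) = 0 (M(H) = 0*(-2) = 0)
(496 + M(F))*(-302) = (496 + 0)*(-302) = 496*(-302) = -149792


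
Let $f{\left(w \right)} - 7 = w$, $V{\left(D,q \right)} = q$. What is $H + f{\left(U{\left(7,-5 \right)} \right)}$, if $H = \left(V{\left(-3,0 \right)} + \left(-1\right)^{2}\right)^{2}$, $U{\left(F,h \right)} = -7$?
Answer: $1$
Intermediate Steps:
$f{\left(w \right)} = 7 + w$
$H = 1$ ($H = \left(0 + \left(-1\right)^{2}\right)^{2} = \left(0 + 1\right)^{2} = 1^{2} = 1$)
$H + f{\left(U{\left(7,-5 \right)} \right)} = 1 + \left(7 - 7\right) = 1 + 0 = 1$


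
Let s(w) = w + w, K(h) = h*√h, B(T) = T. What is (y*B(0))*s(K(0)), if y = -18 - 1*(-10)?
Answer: 0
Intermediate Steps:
K(h) = h^(3/2)
s(w) = 2*w
y = -8 (y = -18 + 10 = -8)
(y*B(0))*s(K(0)) = (-8*0)*(2*0^(3/2)) = 0*(2*0) = 0*0 = 0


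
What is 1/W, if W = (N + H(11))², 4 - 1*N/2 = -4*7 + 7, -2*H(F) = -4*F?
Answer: 1/5184 ≈ 0.00019290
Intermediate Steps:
H(F) = 2*F (H(F) = -(-2)*F = 2*F)
N = 50 (N = 8 - 2*(-4*7 + 7) = 8 - 2*(-28 + 7) = 8 - 2*(-21) = 8 + 42 = 50)
W = 5184 (W = (50 + 2*11)² = (50 + 22)² = 72² = 5184)
1/W = 1/5184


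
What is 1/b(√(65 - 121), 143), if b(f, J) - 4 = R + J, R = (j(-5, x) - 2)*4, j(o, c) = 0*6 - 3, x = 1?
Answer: 1/127 ≈ 0.0078740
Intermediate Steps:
j(o, c) = -3 (j(o, c) = 0 - 3 = -3)
R = -20 (R = (-3 - 2)*4 = -5*4 = -20)
b(f, J) = -16 + J (b(f, J) = 4 + (-20 + J) = -16 + J)
1/b(√(65 - 121), 143) = 1/(-16 + 143) = 1/127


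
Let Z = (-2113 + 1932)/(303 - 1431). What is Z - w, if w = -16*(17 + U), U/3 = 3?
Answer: 469429/1128 ≈ 416.16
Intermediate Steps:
U = 9 (U = 3*3 = 9)
Z = 181/1128 (Z = -181/(-1128) = -181*(-1/1128) = 181/1128 ≈ 0.16046)
w = -416 (w = -16*(17 + 9) = -16*26 = -416)
Z - w = 181/1128 - 1*(-416) = 181/1128 + 416 = 469429/1128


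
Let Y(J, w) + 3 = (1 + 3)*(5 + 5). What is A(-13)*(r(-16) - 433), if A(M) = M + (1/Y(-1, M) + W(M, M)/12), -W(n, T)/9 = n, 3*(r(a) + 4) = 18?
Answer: 205587/148 ≈ 1389.1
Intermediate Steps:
r(a) = 2 (r(a) = -4 + (⅓)*18 = -4 + 6 = 2)
W(n, T) = -9*n
Y(J, w) = 37 (Y(J, w) = -3 + (1 + 3)*(5 + 5) = -3 + 4*10 = -3 + 40 = 37)
A(M) = 1/37 + M/4 (A(M) = M + (1/37 - 9*M/12) = M + (1*(1/37) - 9*M*(1/12)) = M + (1/37 - 3*M/4) = 1/37 + M/4)
A(-13)*(r(-16) - 433) = (1/37 + (¼)*(-13))*(2 - 433) = (1/37 - 13/4)*(-431) = -477/148*(-431) = 205587/148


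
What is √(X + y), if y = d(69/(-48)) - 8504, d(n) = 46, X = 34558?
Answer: 30*√29 ≈ 161.55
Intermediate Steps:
y = -8458 (y = 46 - 8504 = -8458)
√(X + y) = √(34558 - 8458) = √26100 = 30*√29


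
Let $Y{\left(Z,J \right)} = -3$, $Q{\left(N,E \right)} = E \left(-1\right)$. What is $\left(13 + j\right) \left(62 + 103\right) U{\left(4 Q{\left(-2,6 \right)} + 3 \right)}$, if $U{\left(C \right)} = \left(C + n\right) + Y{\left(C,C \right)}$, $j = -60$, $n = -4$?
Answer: $217140$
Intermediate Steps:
$Q{\left(N,E \right)} = - E$
$U{\left(C \right)} = -7 + C$ ($U{\left(C \right)} = \left(C - 4\right) - 3 = \left(-4 + C\right) - 3 = -7 + C$)
$\left(13 + j\right) \left(62 + 103\right) U{\left(4 Q{\left(-2,6 \right)} + 3 \right)} = \left(13 - 60\right) \left(62 + 103\right) \left(-7 + \left(4 \left(\left(-1\right) 6\right) + 3\right)\right) = \left(-47\right) 165 \left(-7 + \left(4 \left(-6\right) + 3\right)\right) = - 7755 \left(-7 + \left(-24 + 3\right)\right) = - 7755 \left(-7 - 21\right) = \left(-7755\right) \left(-28\right) = 217140$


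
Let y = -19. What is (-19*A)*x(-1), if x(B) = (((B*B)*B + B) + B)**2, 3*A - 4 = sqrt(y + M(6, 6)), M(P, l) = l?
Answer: -228 - 57*I*sqrt(13) ≈ -228.0 - 205.52*I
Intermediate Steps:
A = 4/3 + I*sqrt(13)/3 (A = 4/3 + sqrt(-19 + 6)/3 = 4/3 + sqrt(-13)/3 = 4/3 + (I*sqrt(13))/3 = 4/3 + I*sqrt(13)/3 ≈ 1.3333 + 1.2019*I)
x(B) = (B**3 + 2*B)**2 (x(B) = ((B**2*B + B) + B)**2 = ((B**3 + B) + B)**2 = ((B + B**3) + B)**2 = (B**3 + 2*B)**2)
(-19*A)*x(-1) = (-19*(4/3 + I*sqrt(13)/3))*((-1)**2*(2 + (-1)**2)**2) = (-76/3 - 19*I*sqrt(13)/3)*(1*(2 + 1)**2) = (-76/3 - 19*I*sqrt(13)/3)*(1*3**2) = (-76/3 - 19*I*sqrt(13)/3)*(1*9) = (-76/3 - 19*I*sqrt(13)/3)*9 = -228 - 57*I*sqrt(13)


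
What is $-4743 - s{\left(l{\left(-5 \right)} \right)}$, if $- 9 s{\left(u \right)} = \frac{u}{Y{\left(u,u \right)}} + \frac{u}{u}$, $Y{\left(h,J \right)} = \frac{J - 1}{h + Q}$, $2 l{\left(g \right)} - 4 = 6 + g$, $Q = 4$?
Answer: $- \frac{256051}{54} \approx -4741.7$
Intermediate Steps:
$l{\left(g \right)} = 5 + \frac{g}{2}$ ($l{\left(g \right)} = 2 + \frac{6 + g}{2} = 2 + \left(3 + \frac{g}{2}\right) = 5 + \frac{g}{2}$)
$Y{\left(h,J \right)} = \frac{-1 + J}{4 + h}$ ($Y{\left(h,J \right)} = \frac{J - 1}{h + 4} = \frac{-1 + J}{4 + h}$)
$s{\left(u \right)} = - \frac{1}{9} - \frac{u \left(4 + u\right)}{9 \left(-1 + u\right)}$ ($s{\left(u \right)} = - \frac{\frac{u}{\frac{1}{4 + u} \left(-1 + u\right)} + \frac{u}{u}}{9} = - \frac{u \frac{4 + u}{-1 + u} + 1}{9} = - \frac{\frac{u \left(4 + u\right)}{-1 + u} + 1}{9} = - \frac{1 + \frac{u \left(4 + u\right)}{-1 + u}}{9} = - \frac{1}{9} - \frac{u \left(4 + u\right)}{9 \left(-1 + u\right)}$)
$-4743 - s{\left(l{\left(-5 \right)} \right)} = -4743 - \frac{1 - \left(5 + \frac{1}{2} \left(-5\right)\right) - \left(5 + \frac{1}{2} \left(-5\right)\right) \left(4 + \left(5 + \frac{1}{2} \left(-5\right)\right)\right)}{9 \left(-1 + \left(5 + \frac{1}{2} \left(-5\right)\right)\right)} = -4743 - \frac{1 - \left(5 - \frac{5}{2}\right) - \left(5 - \frac{5}{2}\right) \left(4 + \left(5 - \frac{5}{2}\right)\right)}{9 \left(-1 + \left(5 - \frac{5}{2}\right)\right)} = -4743 - \frac{1 - \frac{5}{2} - \frac{5 \left(4 + \frac{5}{2}\right)}{2}}{9 \left(-1 + \frac{5}{2}\right)} = -4743 - \frac{1 - \frac{5}{2} - \frac{5}{2} \cdot \frac{13}{2}}{9 \cdot \frac{3}{2}} = -4743 - \frac{1}{9} \cdot \frac{2}{3} \left(1 - \frac{5}{2} - \frac{65}{4}\right) = -4743 - \frac{1}{9} \cdot \frac{2}{3} \left(- \frac{71}{4}\right) = -4743 - - \frac{71}{54} = -4743 + \frac{71}{54} = - \frac{256051}{54}$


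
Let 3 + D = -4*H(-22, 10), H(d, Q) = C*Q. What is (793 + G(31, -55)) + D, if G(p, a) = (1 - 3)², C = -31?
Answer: 2034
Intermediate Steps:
H(d, Q) = -31*Q
G(p, a) = 4 (G(p, a) = (-2)² = 4)
D = 1237 (D = -3 - (-124)*10 = -3 - 4*(-310) = -3 + 1240 = 1237)
(793 + G(31, -55)) + D = (793 + 4) + 1237 = 797 + 1237 = 2034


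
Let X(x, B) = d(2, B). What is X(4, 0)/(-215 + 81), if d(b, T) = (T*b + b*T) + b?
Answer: -1/67 ≈ -0.014925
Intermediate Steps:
d(b, T) = b + 2*T*b (d(b, T) = (T*b + T*b) + b = 2*T*b + b = b + 2*T*b)
X(x, B) = 2 + 4*B (X(x, B) = 2*(1 + 2*B) = 2 + 4*B)
X(4, 0)/(-215 + 81) = (2 + 4*0)/(-215 + 81) = (2 + 0)/(-134) = -1/134*2 = -1/67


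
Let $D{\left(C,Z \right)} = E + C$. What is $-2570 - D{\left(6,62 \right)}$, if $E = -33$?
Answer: $-2543$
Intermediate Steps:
$D{\left(C,Z \right)} = -33 + C$
$-2570 - D{\left(6,62 \right)} = -2570 - \left(-33 + 6\right) = -2570 - -27 = -2570 + 27 = -2543$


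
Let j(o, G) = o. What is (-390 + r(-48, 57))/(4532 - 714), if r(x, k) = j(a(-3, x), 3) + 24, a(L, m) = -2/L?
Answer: -548/5727 ≈ -0.095687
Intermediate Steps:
r(x, k) = 74/3 (r(x, k) = -2/(-3) + 24 = -2*(-⅓) + 24 = ⅔ + 24 = 74/3)
(-390 + r(-48, 57))/(4532 - 714) = (-390 + 74/3)/(4532 - 714) = -1096/3/3818 = -1096/3*1/3818 = -548/5727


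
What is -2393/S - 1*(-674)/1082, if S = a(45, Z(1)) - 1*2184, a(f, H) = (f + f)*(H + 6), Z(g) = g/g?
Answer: 1818311/840714 ≈ 2.1628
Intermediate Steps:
Z(g) = 1
a(f, H) = 2*f*(6 + H) (a(f, H) = (2*f)*(6 + H) = 2*f*(6 + H))
S = -1554 (S = 2*45*(6 + 1) - 1*2184 = 2*45*7 - 2184 = 630 - 2184 = -1554)
-2393/S - 1*(-674)/1082 = -2393/(-1554) - 1*(-674)/1082 = -2393*(-1/1554) + 674*(1/1082) = 2393/1554 + 337/541 = 1818311/840714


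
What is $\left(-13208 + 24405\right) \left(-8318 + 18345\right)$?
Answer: $112272319$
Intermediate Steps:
$\left(-13208 + 24405\right) \left(-8318 + 18345\right) = 11197 \cdot 10027 = 112272319$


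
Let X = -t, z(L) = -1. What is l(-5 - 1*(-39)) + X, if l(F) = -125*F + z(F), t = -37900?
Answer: 33649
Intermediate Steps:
l(F) = -1 - 125*F (l(F) = -125*F - 1 = -1 - 125*F)
X = 37900 (X = -1*(-37900) = 37900)
l(-5 - 1*(-39)) + X = (-1 - 125*(-5 - 1*(-39))) + 37900 = (-1 - 125*(-5 + 39)) + 37900 = (-1 - 125*34) + 37900 = (-1 - 4250) + 37900 = -4251 + 37900 = 33649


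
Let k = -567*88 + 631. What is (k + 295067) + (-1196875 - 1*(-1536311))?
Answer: 585238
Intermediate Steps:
k = -49265 (k = -49896 + 631 = -49265)
(k + 295067) + (-1196875 - 1*(-1536311)) = (-49265 + 295067) + (-1196875 - 1*(-1536311)) = 245802 + (-1196875 + 1536311) = 245802 + 339436 = 585238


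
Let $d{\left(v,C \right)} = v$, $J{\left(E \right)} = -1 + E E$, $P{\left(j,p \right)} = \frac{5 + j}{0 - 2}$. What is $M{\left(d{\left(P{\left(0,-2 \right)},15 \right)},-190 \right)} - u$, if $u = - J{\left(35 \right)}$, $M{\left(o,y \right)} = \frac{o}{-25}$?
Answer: $\frac{12241}{10} \approx 1224.1$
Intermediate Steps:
$P{\left(j,p \right)} = - \frac{5}{2} - \frac{j}{2}$ ($P{\left(j,p \right)} = \frac{5 + j}{-2} = \left(5 + j\right) \left(- \frac{1}{2}\right) = - \frac{5}{2} - \frac{j}{2}$)
$J{\left(E \right)} = -1 + E^{2}$
$M{\left(o,y \right)} = - \frac{o}{25}$ ($M{\left(o,y \right)} = o \left(- \frac{1}{25}\right) = - \frac{o}{25}$)
$u = -1224$ ($u = - (-1 + 35^{2}) = - (-1 + 1225) = \left(-1\right) 1224 = -1224$)
$M{\left(d{\left(P{\left(0,-2 \right)},15 \right)},-190 \right)} - u = - \frac{- \frac{5}{2} - 0}{25} - -1224 = - \frac{- \frac{5}{2} + 0}{25} + 1224 = \left(- \frac{1}{25}\right) \left(- \frac{5}{2}\right) + 1224 = \frac{1}{10} + 1224 = \frac{12241}{10}$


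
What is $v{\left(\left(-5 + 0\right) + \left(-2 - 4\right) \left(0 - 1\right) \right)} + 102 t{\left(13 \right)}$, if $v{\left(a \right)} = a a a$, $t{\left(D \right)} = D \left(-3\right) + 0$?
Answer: $-3977$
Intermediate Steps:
$t{\left(D \right)} = - 3 D$ ($t{\left(D \right)} = - 3 D + 0 = - 3 D$)
$v{\left(a \right)} = a^{3}$ ($v{\left(a \right)} = a^{2} a = a^{3}$)
$v{\left(\left(-5 + 0\right) + \left(-2 - 4\right) \left(0 - 1\right) \right)} + 102 t{\left(13 \right)} = \left(\left(-5 + 0\right) + \left(-2 - 4\right) \left(0 - 1\right)\right)^{3} + 102 \left(\left(-3\right) 13\right) = \left(-5 - -6\right)^{3} + 102 \left(-39\right) = \left(-5 + 6\right)^{3} - 3978 = 1^{3} - 3978 = 1 - 3978 = -3977$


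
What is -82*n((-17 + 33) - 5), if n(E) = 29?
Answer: -2378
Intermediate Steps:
-82*n((-17 + 33) - 5) = -82*29 = -2378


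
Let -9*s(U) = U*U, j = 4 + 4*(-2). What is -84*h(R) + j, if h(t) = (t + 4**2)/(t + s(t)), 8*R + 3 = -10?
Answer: 138220/221 ≈ 625.43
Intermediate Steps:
R = -13/8 (R = -3/8 + (1/8)*(-10) = -3/8 - 5/4 = -13/8 ≈ -1.6250)
j = -4 (j = 4 - 8 = -4)
s(U) = -U**2/9 (s(U) = -U*U/9 = -U**2/9)
h(t) = (16 + t)/(t - t**2/9) (h(t) = (t + 4**2)/(t - t**2/9) = (t + 16)/(t - t**2/9) = (16 + t)/(t - t**2/9))
-84*h(R) + j = -756*(-16 - 1*(-13/8))/((-13/8)*(-9 - 13/8)) - 4 = -756*(-8)*(-16 + 13/8)/(13*(-85/8)) - 4 = -756*(-8)*(-8)*(-115)/(13*85*8) - 4 = -84*(-1656/221) - 4 = 139104/221 - 4 = 138220/221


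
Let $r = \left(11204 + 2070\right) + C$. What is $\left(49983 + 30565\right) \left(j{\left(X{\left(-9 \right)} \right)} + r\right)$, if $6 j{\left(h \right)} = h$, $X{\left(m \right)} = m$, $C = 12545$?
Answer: $2079547990$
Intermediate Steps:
$j{\left(h \right)} = \frac{h}{6}$
$r = 25819$ ($r = \left(11204 + 2070\right) + 12545 = 13274 + 12545 = 25819$)
$\left(49983 + 30565\right) \left(j{\left(X{\left(-9 \right)} \right)} + r\right) = \left(49983 + 30565\right) \left(\frac{1}{6} \left(-9\right) + 25819\right) = 80548 \left(- \frac{3}{2} + 25819\right) = 80548 \cdot \frac{51635}{2} = 2079547990$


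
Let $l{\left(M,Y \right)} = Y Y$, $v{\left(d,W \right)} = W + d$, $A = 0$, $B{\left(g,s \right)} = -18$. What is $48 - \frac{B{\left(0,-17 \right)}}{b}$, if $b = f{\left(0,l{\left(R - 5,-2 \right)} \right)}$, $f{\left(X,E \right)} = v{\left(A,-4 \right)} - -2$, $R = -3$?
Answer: $39$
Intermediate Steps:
$l{\left(M,Y \right)} = Y^{2}$
$f{\left(X,E \right)} = -2$ ($f{\left(X,E \right)} = \left(-4 + 0\right) - -2 = -4 + 2 = -2$)
$b = -2$
$48 - \frac{B{\left(0,-17 \right)}}{b} = 48 - - \frac{18}{-2} = 48 - \left(-18\right) \left(- \frac{1}{2}\right) = 48 - 9 = 39$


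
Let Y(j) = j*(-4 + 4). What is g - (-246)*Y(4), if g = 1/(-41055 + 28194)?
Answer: -1/12861 ≈ -7.7754e-5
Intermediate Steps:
Y(j) = 0 (Y(j) = j*0 = 0)
g = -1/12861 (g = 1/(-12861) = -1/12861 ≈ -7.7754e-5)
g - (-246)*Y(4) = -1/12861 - (-246)*0 = -1/12861 - 1*0 = -1/12861 + 0 = -1/12861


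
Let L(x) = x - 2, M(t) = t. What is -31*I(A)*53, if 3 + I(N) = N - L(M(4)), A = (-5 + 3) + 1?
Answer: 9858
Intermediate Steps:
A = -1 (A = -2 + 1 = -1)
L(x) = -2 + x
I(N) = -5 + N (I(N) = -3 + (N - (-2 + 4)) = -3 + (N - 1*2) = -3 + (N - 2) = -3 + (-2 + N) = -5 + N)
-31*I(A)*53 = -31*(-5 - 1)*53 = -31*(-6)*53 = 186*53 = 9858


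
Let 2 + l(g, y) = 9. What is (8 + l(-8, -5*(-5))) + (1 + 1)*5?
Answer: 25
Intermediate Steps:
l(g, y) = 7 (l(g, y) = -2 + 9 = 7)
(8 + l(-8, -5*(-5))) + (1 + 1)*5 = (8 + 7) + (1 + 1)*5 = 15 + 2*5 = 15 + 10 = 25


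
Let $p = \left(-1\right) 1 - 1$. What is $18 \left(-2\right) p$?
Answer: $72$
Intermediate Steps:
$p = -2$ ($p = -1 - 1 = -2$)
$18 \left(-2\right) p = 18 \left(-2\right) \left(-2\right) = \left(-36\right) \left(-2\right) = 72$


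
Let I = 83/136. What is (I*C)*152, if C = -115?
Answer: -181355/17 ≈ -10668.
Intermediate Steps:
I = 83/136 (I = 83*(1/136) = 83/136 ≈ 0.61029)
(I*C)*152 = ((83/136)*(-115))*152 = -9545/136*152 = -181355/17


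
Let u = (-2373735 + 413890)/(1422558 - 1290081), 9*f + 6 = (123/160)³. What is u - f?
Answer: -7693165933951/542625792000 ≈ -14.178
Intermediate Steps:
f = -7571711/12288000 (f = -⅔ + (123/160)³/9 = -⅔ + (⅑)*(1860867/4096000) = -⅔ + 206763/4096000 = -7571711/12288000 ≈ -0.61619)
u = -1959845/132477 ≈ -14.794
u - f = -1959845/132477 - 1*(-7571711/12288000) = -1959845/132477 + 7571711/12288000 = -7693165933951/542625792000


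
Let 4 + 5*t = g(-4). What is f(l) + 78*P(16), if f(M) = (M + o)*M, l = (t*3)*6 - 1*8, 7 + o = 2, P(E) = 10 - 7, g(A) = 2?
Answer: 13526/25 ≈ 541.04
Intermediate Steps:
t = -2/5 (t = -4/5 + (1/5)*2 = -4/5 + 2/5 = -2/5 ≈ -0.40000)
P(E) = 3
o = -5 (o = -7 + 2 = -5)
l = -76/5 (l = -2/5*3*6 - 1*8 = -6/5*6 - 8 = -36/5 - 8 = -76/5 ≈ -15.200)
f(M) = M*(-5 + M) (f(M) = (M - 5)*M = (-5 + M)*M = M*(-5 + M))
f(l) + 78*P(16) = -76*(-5 - 76/5)/5 + 78*3 = -76/5*(-101/5) + 234 = 7676/25 + 234 = 13526/25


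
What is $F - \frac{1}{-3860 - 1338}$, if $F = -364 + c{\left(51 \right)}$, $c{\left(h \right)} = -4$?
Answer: $- \frac{1912863}{5198} \approx -368.0$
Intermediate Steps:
$F = -368$ ($F = -364 - 4 = -368$)
$F - \frac{1}{-3860 - 1338} = -368 - \frac{1}{-3860 - 1338} = -368 - \frac{1}{-5198} = -368 - - \frac{1}{5198} = -368 + \frac{1}{5198} = - \frac{1912863}{5198}$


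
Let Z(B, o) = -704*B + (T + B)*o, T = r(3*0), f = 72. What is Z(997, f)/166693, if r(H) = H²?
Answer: -630104/166693 ≈ -3.7800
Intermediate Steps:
T = 0 (T = (3*0)² = 0² = 0)
Z(B, o) = -704*B + B*o (Z(B, o) = -704*B + (0 + B)*o = -704*B + B*o)
Z(997, f)/166693 = (997*(-704 + 72))/166693 = (997*(-632))*(1/166693) = -630104*1/166693 = -630104/166693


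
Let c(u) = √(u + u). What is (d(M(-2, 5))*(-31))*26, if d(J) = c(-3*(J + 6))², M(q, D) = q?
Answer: 19344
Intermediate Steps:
c(u) = √2*√u (c(u) = √(2*u) = √2*√u)
d(J) = -36 - 6*J (d(J) = (√2*√(-3*(J + 6)))² = (√2*√(-3*(6 + J)))² = (√2*√(-18 - 3*J))² = -36 - 6*J)
(d(M(-2, 5))*(-31))*26 = ((-36 - 6*(-2))*(-31))*26 = ((-36 + 12)*(-31))*26 = -24*(-31)*26 = 744*26 = 19344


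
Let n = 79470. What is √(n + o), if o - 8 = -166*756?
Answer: I*√46018 ≈ 214.52*I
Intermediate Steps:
o = -125488 (o = 8 - 166*756 = 8 - 125496 = -125488)
√(n + o) = √(79470 - 125488) = √(-46018) = I*√46018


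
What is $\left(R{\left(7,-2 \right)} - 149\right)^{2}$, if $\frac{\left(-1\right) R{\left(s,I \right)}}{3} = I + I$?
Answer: $18769$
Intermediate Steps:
$R{\left(s,I \right)} = - 6 I$ ($R{\left(s,I \right)} = - 3 \left(I + I\right) = - 3 \cdot 2 I = - 6 I$)
$\left(R{\left(7,-2 \right)} - 149\right)^{2} = \left(\left(-6\right) \left(-2\right) - 149\right)^{2} = \left(12 - 149\right)^{2} = \left(-137\right)^{2} = 18769$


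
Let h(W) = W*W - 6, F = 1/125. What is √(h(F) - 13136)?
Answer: I*√205343749/125 ≈ 114.64*I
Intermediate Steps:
F = 1/125 (F = 1*(1/125) = 1/125 ≈ 0.0080000)
h(W) = -6 + W² (h(W) = W² - 6 = -6 + W²)
√(h(F) - 13136) = √((-6 + (1/125)²) - 13136) = √((-6 + 1/15625) - 13136) = √(-93749/15625 - 13136) = √(-205343749/15625) = I*√205343749/125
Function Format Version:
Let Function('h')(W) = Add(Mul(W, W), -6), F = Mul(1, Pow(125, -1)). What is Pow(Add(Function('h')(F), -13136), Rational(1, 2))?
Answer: Mul(Rational(1, 125), I, Pow(205343749, Rational(1, 2))) ≈ Mul(114.64, I)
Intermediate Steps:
F = Rational(1, 125) (F = Mul(1, Rational(1, 125)) = Rational(1, 125) ≈ 0.0080000)
Function('h')(W) = Add(-6, Pow(W, 2)) (Function('h')(W) = Add(Pow(W, 2), -6) = Add(-6, Pow(W, 2)))
Pow(Add(Function('h')(F), -13136), Rational(1, 2)) = Pow(Add(Add(-6, Pow(Rational(1, 125), 2)), -13136), Rational(1, 2)) = Pow(Add(Add(-6, Rational(1, 15625)), -13136), Rational(1, 2)) = Pow(Add(Rational(-93749, 15625), -13136), Rational(1, 2)) = Pow(Rational(-205343749, 15625), Rational(1, 2)) = Mul(Rational(1, 125), I, Pow(205343749, Rational(1, 2)))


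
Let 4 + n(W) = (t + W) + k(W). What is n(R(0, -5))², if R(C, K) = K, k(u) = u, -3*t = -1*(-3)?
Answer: 225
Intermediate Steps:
t = -1 (t = -(-1)*(-3)/3 = -⅓*3 = -1)
n(W) = -5 + 2*W (n(W) = -4 + ((-1 + W) + W) = -4 + (-1 + 2*W) = -5 + 2*W)
n(R(0, -5))² = (-5 + 2*(-5))² = (-5 - 10)² = (-15)² = 225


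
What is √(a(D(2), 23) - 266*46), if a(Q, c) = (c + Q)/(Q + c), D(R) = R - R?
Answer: I*√12235 ≈ 110.61*I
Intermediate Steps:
D(R) = 0
a(Q, c) = 1 (a(Q, c) = (Q + c)/(Q + c) = 1)
√(a(D(2), 23) - 266*46) = √(1 - 266*46) = √(1 - 12236) = √(-12235) = I*√12235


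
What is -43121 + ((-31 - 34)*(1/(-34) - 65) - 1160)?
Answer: -1361839/34 ≈ -40054.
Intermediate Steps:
-43121 + ((-31 - 34)*(1/(-34) - 65) - 1160) = -43121 + (-65*(-1/34 - 65) - 1160) = -43121 + (-65*(-2211/34) - 1160) = -43121 + (143715/34 - 1160) = -43121 + 104275/34 = -1361839/34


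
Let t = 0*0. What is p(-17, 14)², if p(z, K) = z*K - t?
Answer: 56644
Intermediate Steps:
t = 0
p(z, K) = K*z (p(z, K) = z*K - 1*0 = K*z + 0 = K*z)
p(-17, 14)² = (14*(-17))² = (-238)² = 56644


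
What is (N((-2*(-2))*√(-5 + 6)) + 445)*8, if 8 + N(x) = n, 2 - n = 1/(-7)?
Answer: 24592/7 ≈ 3513.1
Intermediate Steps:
n = 15/7 (n = 2 - 1/(-7) = 2 - 1*(-⅐) = 2 + ⅐ = 15/7 ≈ 2.1429)
N(x) = -41/7 (N(x) = -8 + 15/7 = -41/7)
(N((-2*(-2))*√(-5 + 6)) + 445)*8 = (-41/7 + 445)*8 = (3074/7)*8 = 24592/7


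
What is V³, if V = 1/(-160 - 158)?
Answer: -1/32157432 ≈ -3.1097e-8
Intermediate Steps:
V = -1/318 (V = 1/(-318) = -1/318 ≈ -0.0031447)
V³ = (-1/318)³ = -1/32157432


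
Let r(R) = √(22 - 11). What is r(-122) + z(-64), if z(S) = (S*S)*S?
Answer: -262144 + √11 ≈ -2.6214e+5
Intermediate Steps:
r(R) = √11
z(S) = S³ (z(S) = S²*S = S³)
r(-122) + z(-64) = √11 + (-64)³ = √11 - 262144 = -262144 + √11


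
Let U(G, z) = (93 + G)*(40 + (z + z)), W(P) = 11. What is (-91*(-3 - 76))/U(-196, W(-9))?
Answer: -7189/6386 ≈ -1.1257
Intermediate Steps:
U(G, z) = (40 + 2*z)*(93 + G) (U(G, z) = (93 + G)*(40 + 2*z) = (40 + 2*z)*(93 + G))
(-91*(-3 - 76))/U(-196, W(-9)) = (-91*(-3 - 76))/(3720 + 40*(-196) + 186*11 + 2*(-196)*11) = (-91*(-79))/(3720 - 7840 + 2046 - 4312) = 7189/(-6386) = 7189*(-1/6386) = -7189/6386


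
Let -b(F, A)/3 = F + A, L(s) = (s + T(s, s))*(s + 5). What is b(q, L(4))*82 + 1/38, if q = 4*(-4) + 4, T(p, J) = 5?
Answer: -645011/38 ≈ -16974.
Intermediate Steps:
L(s) = (5 + s)² (L(s) = (s + 5)*(s + 5) = (5 + s)*(5 + s) = (5 + s)²)
q = -12 (q = -16 + 4 = -12)
b(F, A) = -3*A - 3*F (b(F, A) = -3*(F + A) = -3*(A + F) = -3*A - 3*F)
b(q, L(4))*82 + 1/38 = (-3*(25 + 4² + 10*4) - 3*(-12))*82 + 1/38 = (-3*(25 + 16 + 40) + 36)*82 + 1/38 = (-3*81 + 36)*82 + 1/38 = (-243 + 36)*82 + 1/38 = -207*82 + 1/38 = -16974 + 1/38 = -645011/38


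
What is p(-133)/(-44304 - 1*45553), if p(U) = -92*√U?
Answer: 92*I*√133/89857 ≈ 0.011808*I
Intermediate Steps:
p(-133)/(-44304 - 1*45553) = (-92*I*√133)/(-44304 - 1*45553) = (-92*I*√133)/(-44304 - 45553) = -92*I*√133/(-89857) = -92*I*√133*(-1/89857) = 92*I*√133/89857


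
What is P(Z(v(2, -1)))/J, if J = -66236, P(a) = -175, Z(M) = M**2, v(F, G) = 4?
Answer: 175/66236 ≈ 0.0026421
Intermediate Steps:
P(Z(v(2, -1)))/J = -175/(-66236) = -175*(-1/66236) = 175/66236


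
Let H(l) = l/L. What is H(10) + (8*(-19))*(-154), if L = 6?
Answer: 70229/3 ≈ 23410.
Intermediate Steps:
H(l) = l/6
H(10) + (8*(-19))*(-154) = (⅙)*10 + (8*(-19))*(-154) = 5/3 - 152*(-154) = 5/3 + 23408 = 70229/3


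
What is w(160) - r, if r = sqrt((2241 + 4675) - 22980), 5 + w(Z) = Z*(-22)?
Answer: -3525 - 8*I*sqrt(251) ≈ -3525.0 - 126.74*I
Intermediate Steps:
w(Z) = -5 - 22*Z (w(Z) = -5 + Z*(-22) = -5 - 22*Z)
r = 8*I*sqrt(251) (r = sqrt(6916 - 22980) = sqrt(-16064) = 8*I*sqrt(251) ≈ 126.74*I)
w(160) - r = (-5 - 22*160) - 8*I*sqrt(251) = (-5 - 3520) - 8*I*sqrt(251) = -3525 - 8*I*sqrt(251)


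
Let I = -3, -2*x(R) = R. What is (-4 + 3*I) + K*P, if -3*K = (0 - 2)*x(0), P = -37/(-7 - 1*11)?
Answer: -13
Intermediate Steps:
x(R) = -R/2
P = 37/18 (P = -37/(-7 - 11) = -37/(-18) = -37*(-1/18) = 37/18 ≈ 2.0556)
K = 0 (K = -(0 - 2)*(-½*0)/3 = -(-2)*0/3 = -⅓*0 = 0)
(-4 + 3*I) + K*P = (-4 + 3*(-3)) + 0*(37/18) = (-4 - 9) + 0 = -13 + 0 = -13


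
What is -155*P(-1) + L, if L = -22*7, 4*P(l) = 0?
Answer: -154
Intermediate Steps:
P(l) = 0 (P(l) = (¼)*0 = 0)
L = -154
-155*P(-1) + L = -155*0 - 154 = 0 - 154 = -154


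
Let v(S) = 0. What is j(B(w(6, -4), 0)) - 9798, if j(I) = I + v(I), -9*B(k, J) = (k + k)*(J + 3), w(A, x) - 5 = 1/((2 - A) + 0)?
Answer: -58807/6 ≈ -9801.2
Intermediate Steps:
w(A, x) = 5 + 1/(2 - A) (w(A, x) = 5 + 1/((2 - A) + 0) = 5 + 1/(2 - A))
B(k, J) = -2*k*(3 + J)/9 (B(k, J) = -(k + k)*(J + 3)/9 = -2*k*(3 + J)/9)
j(I) = I (j(I) = I + 0 = I)
j(B(w(6, -4), 0)) - 9798 = -2*(-11 + 5*6)/(-2 + 6)*(3 + 0)/9 - 9798 = -2/9*(-11 + 30)/4*3 - 9798 = -2/9*(1/4)*19*3 - 9798 = -2/9*19/4*3 - 9798 = -19/6 - 9798 = -58807/6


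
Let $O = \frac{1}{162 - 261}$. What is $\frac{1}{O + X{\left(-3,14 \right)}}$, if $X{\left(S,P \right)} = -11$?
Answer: $- \frac{99}{1090} \approx -0.090826$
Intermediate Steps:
$O = - \frac{1}{99}$ ($O = \frac{1}{-99} = - \frac{1}{99} \approx -0.010101$)
$\frac{1}{O + X{\left(-3,14 \right)}} = \frac{1}{- \frac{1}{99} - 11} = \frac{1}{- \frac{1090}{99}} = - \frac{99}{1090}$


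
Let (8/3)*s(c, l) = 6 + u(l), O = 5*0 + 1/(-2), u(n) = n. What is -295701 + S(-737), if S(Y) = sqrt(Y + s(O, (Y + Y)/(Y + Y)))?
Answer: -295701 + 5*I*sqrt(470)/4 ≈ -2.957e+5 + 27.099*I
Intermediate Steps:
O = -1/2 (O = 0 - 1/2 = -1/2 ≈ -0.50000)
s(c, l) = 9/4 + 3*l/8 (s(c, l) = 3*(6 + l)/8 = 9/4 + 3*l/8)
S(Y) = sqrt(21/8 + Y) (S(Y) = sqrt(Y + (9/4 + 3*((Y + Y)/(Y + Y))/8)) = sqrt(Y + (9/4 + 3*((2*Y)/((2*Y)))/8)) = sqrt(Y + (9/4 + 3*((2*Y)*(1/(2*Y)))/8)) = sqrt(Y + (9/4 + (3/8)*1)) = sqrt(Y + (9/4 + 3/8)) = sqrt(Y + 21/8) = sqrt(21/8 + Y))
-295701 + S(-737) = -295701 + sqrt(42 + 16*(-737))/4 = -295701 + sqrt(42 - 11792)/4 = -295701 + sqrt(-11750)/4 = -295701 + (5*I*sqrt(470))/4 = -295701 + 5*I*sqrt(470)/4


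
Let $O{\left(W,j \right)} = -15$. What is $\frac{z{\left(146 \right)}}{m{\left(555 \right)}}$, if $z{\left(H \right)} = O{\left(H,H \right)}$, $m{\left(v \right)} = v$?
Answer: $- \frac{1}{37} \approx -0.027027$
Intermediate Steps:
$z{\left(H \right)} = -15$
$\frac{z{\left(146 \right)}}{m{\left(555 \right)}} = - \frac{15}{555} = \left(-15\right) \frac{1}{555} = - \frac{1}{37}$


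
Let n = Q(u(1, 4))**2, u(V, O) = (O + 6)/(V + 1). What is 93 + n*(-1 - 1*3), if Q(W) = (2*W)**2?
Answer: -39907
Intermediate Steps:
u(V, O) = (6 + O)/(1 + V)
Q(W) = 4*W**2
n = 10000 (n = (4*((6 + 4)/(1 + 1))**2)**2 = (4*(10/2)**2)**2 = (4*((1/2)*10)**2)**2 = (4*5**2)**2 = (4*25)**2 = 100**2 = 10000)
93 + n*(-1 - 1*3) = 93 + 10000*(-1 - 1*3) = 93 + 10000*(-1 - 3) = 93 + 10000*(-4) = 93 - 40000 = -39907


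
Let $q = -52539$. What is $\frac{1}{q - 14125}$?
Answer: $- \frac{1}{66664} \approx -1.5001 \cdot 10^{-5}$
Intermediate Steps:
$\frac{1}{q - 14125} = \frac{1}{-52539 - 14125} = \frac{1}{-66664} = - \frac{1}{66664}$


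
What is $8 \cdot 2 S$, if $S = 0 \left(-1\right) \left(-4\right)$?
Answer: $0$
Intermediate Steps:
$S = 0$ ($S = 0 \left(-4\right) = 0$)
$8 \cdot 2 S = 8 \cdot 2 \cdot 0 = 16 \cdot 0 = 0$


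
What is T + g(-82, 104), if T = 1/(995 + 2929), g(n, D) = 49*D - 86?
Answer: 19659241/3924 ≈ 5010.0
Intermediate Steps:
g(n, D) = -86 + 49*D
T = 1/3924 ≈ 0.00025484
T + g(-82, 104) = 1/3924 + (-86 + 49*104) = 1/3924 + (-86 + 5096) = 1/3924 + 5010 = 19659241/3924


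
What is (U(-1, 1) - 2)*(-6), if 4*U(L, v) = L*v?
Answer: 27/2 ≈ 13.500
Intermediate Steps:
U(L, v) = L*v/4 (U(L, v) = (L*v)/4 = L*v/4)
(U(-1, 1) - 2)*(-6) = ((¼)*(-1)*1 - 2)*(-6) = (-¼ - 2)*(-6) = -9/4*(-6) = 27/2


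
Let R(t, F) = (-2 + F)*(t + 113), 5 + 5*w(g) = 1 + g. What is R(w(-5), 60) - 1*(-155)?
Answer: 33023/5 ≈ 6604.6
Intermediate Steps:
w(g) = -4/5 + g/5 (w(g) = -1 + (1 + g)/5 = -1 + (1/5 + g/5) = -4/5 + g/5)
R(t, F) = (-2 + F)*(113 + t)
R(w(-5), 60) - 1*(-155) = (-226 - 2*(-4/5 + (1/5)*(-5)) + 113*60 + 60*(-4/5 + (1/5)*(-5))) - 1*(-155) = (-226 - 2*(-4/5 - 1) + 6780 + 60*(-4/5 - 1)) + 155 = (-226 - 2*(-9/5) + 6780 + 60*(-9/5)) + 155 = (-226 + 18/5 + 6780 - 108) + 155 = 32248/5 + 155 = 33023/5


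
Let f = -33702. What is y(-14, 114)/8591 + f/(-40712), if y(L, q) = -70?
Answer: 143342021/174878396 ≈ 0.81967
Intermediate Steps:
y(-14, 114)/8591 + f/(-40712) = -70/8591 - 33702/(-40712) = -70*1/8591 - 33702*(-1/40712) = -70/8591 + 16851/20356 = 143342021/174878396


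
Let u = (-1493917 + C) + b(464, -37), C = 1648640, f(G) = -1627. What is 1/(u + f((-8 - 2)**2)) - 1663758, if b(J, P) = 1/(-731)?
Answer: -186196440210919/111913175 ≈ -1.6638e+6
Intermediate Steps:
b(J, P) = -1/731
u = 113102512/731 (u = (-1493917 + 1648640) - 1/731 = 154723 - 1/731 = 113102512/731 ≈ 1.5472e+5)
1/(u + f((-8 - 2)**2)) - 1663758 = 1/(113102512/731 - 1627) - 1663758 = 1/(111913175/731) - 1663758 = 731/111913175 - 1663758 = -186196440210919/111913175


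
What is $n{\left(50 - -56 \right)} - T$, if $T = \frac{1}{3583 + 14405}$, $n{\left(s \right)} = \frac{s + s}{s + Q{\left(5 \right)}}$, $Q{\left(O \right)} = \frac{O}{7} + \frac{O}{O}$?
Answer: $\frac{13346719}{6781476} \approx 1.9681$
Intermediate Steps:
$Q{\left(O \right)} = 1 + \frac{O}{7}$ ($Q{\left(O \right)} = O \frac{1}{7} + 1 = \frac{O}{7} + 1 = 1 + \frac{O}{7}$)
$n{\left(s \right)} = \frac{2 s}{\frac{12}{7} + s}$ ($n{\left(s \right)} = \frac{s + s}{s + \left(1 + \frac{1}{7} \cdot 5\right)} = \frac{2 s}{s + \left(1 + \frac{5}{7}\right)} = \frac{2 s}{s + \frac{12}{7}} = \frac{2 s}{\frac{12}{7} + s}$)
$T = \frac{1}{17988} \approx 5.5593 \cdot 10^{-5}$
$n{\left(50 - -56 \right)} - T = \frac{14 \left(50 - -56\right)}{12 + 7 \left(50 - -56\right)} - \frac{1}{17988} = \frac{14 \left(50 + 56\right)}{12 + 7 \left(50 + 56\right)} - \frac{1}{17988} = 14 \cdot 106 \frac{1}{12 + 7 \cdot 106} - \frac{1}{17988} = 14 \cdot 106 \frac{1}{12 + 742} - \frac{1}{17988} = 14 \cdot 106 \cdot \frac{1}{754} - \frac{1}{17988} = \frac{742}{377} - \frac{1}{17988} = \frac{13346719}{6781476}$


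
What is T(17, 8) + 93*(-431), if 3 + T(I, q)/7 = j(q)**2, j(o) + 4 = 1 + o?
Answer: -39929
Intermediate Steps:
j(o) = -3 + o (j(o) = -4 + (1 + o) = -3 + o)
T(I, q) = -21 + 7*(-3 + q)**2
T(17, 8) + 93*(-431) = (-21 + 7*(-3 + 8)**2) + 93*(-431) = (-21 + 7*5**2) - 40083 = (-21 + 7*25) - 40083 = (-21 + 175) - 40083 = 154 - 40083 = -39929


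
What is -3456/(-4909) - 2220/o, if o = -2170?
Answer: 1839750/1065253 ≈ 1.7271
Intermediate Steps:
-3456/(-4909) - 2220/o = -3456/(-4909) - 2220/(-2170) = -3456*(-1/4909) - 2220*(-1/2170) = 3456/4909 + 222/217 = 1839750/1065253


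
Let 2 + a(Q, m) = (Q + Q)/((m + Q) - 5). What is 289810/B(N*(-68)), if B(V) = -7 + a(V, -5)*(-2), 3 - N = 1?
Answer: -21156130/491 ≈ -43088.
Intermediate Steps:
N = 2 (N = 3 - 1*1 = 3 - 1 = 2)
a(Q, m) = -2 + 2*Q/(-5 + Q + m) (a(Q, m) = -2 + (Q + Q)/((m + Q) - 5) = -2 + (2*Q)/((Q + m) - 5) = -2 + (2*Q)/(-5 + Q + m) = -2 + 2*Q/(-5 + Q + m))
B(V) = -7 - 40/(-10 + V) (B(V) = -7 + (2*(5 - 1*(-5))/(-5 + V - 5))*(-2) = -7 + (2*(5 + 5)/(-10 + V))*(-2) = -7 + (2*10/(-10 + V))*(-2) = -7 + (20/(-10 + V))*(-2) = -7 - 40/(-10 + V))
289810/B(N*(-68)) = 289810/(((30 - 14*(-68))/(-10 + 2*(-68)))) = 289810/(((30 - 7*(-136))/(-10 - 136))) = 289810/(((30 + 952)/(-146))) = 289810/((-1/146*982)) = 289810/(-491/73) = 289810*(-73/491) = -21156130/491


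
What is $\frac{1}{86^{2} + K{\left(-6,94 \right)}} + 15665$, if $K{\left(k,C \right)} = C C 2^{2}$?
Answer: $\frac{669522101}{42740} \approx 15665.0$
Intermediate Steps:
$K{\left(k,C \right)} = 4 C^{2}$ ($K{\left(k,C \right)} = C^{2} \cdot 4 = 4 C^{2}$)
$\frac{1}{86^{2} + K{\left(-6,94 \right)}} + 15665 = \frac{1}{86^{2} + 4 \cdot 94^{2}} + 15665 = \frac{1}{7396 + 4 \cdot 8836} + 15665 = \frac{1}{7396 + 35344} + 15665 = \frac{1}{42740} + 15665 = \frac{669522101}{42740}$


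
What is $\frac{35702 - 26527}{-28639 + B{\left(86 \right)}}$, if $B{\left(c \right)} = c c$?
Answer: $- \frac{9175}{21243} \approx -0.43191$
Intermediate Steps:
$B{\left(c \right)} = c^{2}$
$\frac{35702 - 26527}{-28639 + B{\left(86 \right)}} = \frac{35702 - 26527}{-28639 + 86^{2}} = \frac{9175}{-28639 + 7396} = \frac{9175}{-21243} = 9175 \left(- \frac{1}{21243}\right) = - \frac{9175}{21243}$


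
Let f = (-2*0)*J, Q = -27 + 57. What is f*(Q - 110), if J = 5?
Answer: 0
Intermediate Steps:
Q = 30
f = 0 (f = -2*0*5 = 0*5 = 0)
f*(Q - 110) = 0*(30 - 110) = 0*(-80) = 0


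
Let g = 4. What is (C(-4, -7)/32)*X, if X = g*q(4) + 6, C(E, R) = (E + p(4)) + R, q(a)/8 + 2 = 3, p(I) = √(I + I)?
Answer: -209/16 + 19*√2/8 ≈ -9.7037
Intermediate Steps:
p(I) = √2*√I (p(I) = √(2*I) = √2*√I)
q(a) = 8 (q(a) = -16 + 8*3 = -16 + 24 = 8)
C(E, R) = E + R + 2*√2 (C(E, R) = (E + √2*√4) + R = (E + √2*2) + R = (E + 2*√2) + R = E + R + 2*√2)
X = 38 (X = 4*8 + 6 = 32 + 6 = 38)
(C(-4, -7)/32)*X = ((-4 - 7 + 2*√2)/32)*38 = ((-11 + 2*√2)/32)*38 = (-11/32 + √2/16)*38 = -209/16 + 19*√2/8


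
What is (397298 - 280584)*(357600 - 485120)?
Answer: -14883369280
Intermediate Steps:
(397298 - 280584)*(357600 - 485120) = 116714*(-127520) = -14883369280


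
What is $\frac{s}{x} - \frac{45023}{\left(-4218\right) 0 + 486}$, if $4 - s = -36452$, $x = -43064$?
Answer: $- \frac{34939073}{373734} \approx -93.486$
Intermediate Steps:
$s = 36456$ ($s = 4 - -36452 = 4 + 36452 = 36456$)
$\frac{s}{x} - \frac{45023}{\left(-4218\right) 0 + 486} = \frac{36456}{-43064} - \frac{45023}{\left(-4218\right) 0 + 486} = 36456 \left(- \frac{1}{43064}\right) - \frac{45023}{0 + 486} = - \frac{651}{769} - \frac{45023}{486} = - \frac{34939073}{373734}$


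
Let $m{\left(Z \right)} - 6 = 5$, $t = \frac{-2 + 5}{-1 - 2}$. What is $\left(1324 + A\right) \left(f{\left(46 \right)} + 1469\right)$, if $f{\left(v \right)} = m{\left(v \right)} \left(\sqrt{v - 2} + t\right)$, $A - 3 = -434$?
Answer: $1301994 + 19646 \sqrt{11} \approx 1.3672 \cdot 10^{6}$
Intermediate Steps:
$t = -1$ ($t = \frac{3}{-3} = 3 \left(- \frac{1}{3}\right) = -1$)
$A = -431$ ($A = 3 - 434 = -431$)
$m{\left(Z \right)} = 11$ ($m{\left(Z \right)} = 6 + 5 = 11$)
$f{\left(v \right)} = -11 + 11 \sqrt{-2 + v}$ ($f{\left(v \right)} = 11 \left(\sqrt{v - 2} - 1\right) = 11 \left(\sqrt{-2 + v} - 1\right) = 11 \left(-1 + \sqrt{-2 + v}\right) = -11 + 11 \sqrt{-2 + v}$)
$\left(1324 + A\right) \left(f{\left(46 \right)} + 1469\right) = \left(1324 - 431\right) \left(\left(-11 + 11 \sqrt{-2 + 46}\right) + 1469\right) = 893 \left(\left(-11 + 11 \sqrt{44}\right) + 1469\right) = 893 \left(\left(-11 + 11 \cdot 2 \sqrt{11}\right) + 1469\right) = 893 \left(\left(-11 + 22 \sqrt{11}\right) + 1469\right) = 893 \left(1458 + 22 \sqrt{11}\right) = 1301994 + 19646 \sqrt{11}$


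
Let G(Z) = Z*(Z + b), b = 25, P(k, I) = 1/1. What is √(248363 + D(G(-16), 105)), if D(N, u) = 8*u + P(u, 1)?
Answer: 2*√62301 ≈ 499.20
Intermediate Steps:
P(k, I) = 1
G(Z) = Z*(25 + Z) (G(Z) = Z*(Z + 25) = Z*(25 + Z))
D(N, u) = 1 + 8*u (D(N, u) = 8*u + 1 = 1 + 8*u)
√(248363 + D(G(-16), 105)) = √(248363 + (1 + 8*105)) = √(248363 + (1 + 840)) = √(248363 + 841) = √249204 = 2*√62301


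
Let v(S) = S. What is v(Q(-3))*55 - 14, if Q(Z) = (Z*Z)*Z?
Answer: -1499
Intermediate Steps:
Q(Z) = Z³ (Q(Z) = Z²*Z = Z³)
v(Q(-3))*55 - 14 = (-3)³*55 - 14 = -27*55 - 14 = -1485 - 14 = -1499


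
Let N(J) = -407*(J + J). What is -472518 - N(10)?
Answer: -464378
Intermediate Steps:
N(J) = -814*J
-472518 - N(10) = -472518 - (-814)*10 = -472518 - 1*(-8140) = -472518 + 8140 = -464378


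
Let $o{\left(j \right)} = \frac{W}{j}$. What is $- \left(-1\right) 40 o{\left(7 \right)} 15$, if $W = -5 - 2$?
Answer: $-600$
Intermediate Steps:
$W = -7$ ($W = -5 - 2 = -7$)
$o{\left(j \right)} = - \frac{7}{j}$
$- \left(-1\right) 40 o{\left(7 \right)} 15 = - \left(-1\right) 40 \left(- \frac{7}{7}\right) 15 = - \left(-1\right) 40 \left(\left(-7\right) \frac{1}{7}\right) 15 = - \left(-1\right) 40 \left(-1\right) 15 = - \left(-1\right) \left(\left(-40\right) 15\right) = - \left(-1\right) \left(-600\right) = \left(-1\right) 600 = -600$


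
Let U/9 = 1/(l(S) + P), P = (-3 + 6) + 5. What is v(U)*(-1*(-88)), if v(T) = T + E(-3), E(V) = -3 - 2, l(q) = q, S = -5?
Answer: -176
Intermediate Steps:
E(V) = -5
P = 8 (P = 3 + 5 = 8)
U = 3 (U = 9/(-5 + 8) = 9/3 = 9*(1/3) = 3)
v(T) = -5 + T (v(T) = T - 5 = -5 + T)
v(U)*(-1*(-88)) = (-5 + 3)*(-1*(-88)) = -2*88 = -176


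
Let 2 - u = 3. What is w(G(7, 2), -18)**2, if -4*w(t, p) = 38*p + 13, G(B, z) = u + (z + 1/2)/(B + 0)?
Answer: 450241/16 ≈ 28140.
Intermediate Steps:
u = -1 (u = 2 - 1*3 = 2 - 3 = -1)
G(B, z) = -1 + (1/2 + z)/B (G(B, z) = -1 + (z + 1/2)/(B + 0) = -1 + (z + 1/2)/B = -1 + (1/2 + z)/B)
w(t, p) = -13/4 - 19*p/2 (w(t, p) = -(38*p + 13)/4 = -(13 + 38*p)/4 = -13/4 - 19*p/2)
w(G(7, 2), -18)**2 = (-13/4 - 19/2*(-18))**2 = (-13/4 + 171)**2 = (671/4)**2 = 450241/16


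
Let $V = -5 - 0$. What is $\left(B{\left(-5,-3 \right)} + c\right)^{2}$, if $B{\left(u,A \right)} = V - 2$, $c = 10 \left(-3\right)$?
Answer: $1369$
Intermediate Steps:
$c = -30$
$V = -5$ ($V = -5 + 0 = -5$)
$B{\left(u,A \right)} = -7$ ($B{\left(u,A \right)} = -5 - 2 = -7$)
$\left(B{\left(-5,-3 \right)} + c\right)^{2} = \left(-7 - 30\right)^{2} = \left(-37\right)^{2} = 1369$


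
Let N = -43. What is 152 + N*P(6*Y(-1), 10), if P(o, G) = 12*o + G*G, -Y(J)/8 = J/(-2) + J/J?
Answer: 33004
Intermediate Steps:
Y(J) = -8 + 4*J (Y(J) = -8*(J/(-2) + J/J) = -8*(J*(-½) + 1) = -8*(-J/2 + 1) = -8*(1 - J/2) = -8 + 4*J)
P(o, G) = G² + 12*o (P(o, G) = 12*o + G² = G² + 12*o)
152 + N*P(6*Y(-1), 10) = 152 - 43*(10² + 12*(6*(-8 + 4*(-1)))) = 152 - 43*(100 + 12*(6*(-8 - 4))) = 152 - 43*(100 + 12*(6*(-12))) = 152 - 43*(100 + 12*(-72)) = 152 - 43*(100 - 864) = 152 - 43*(-764) = 152 + 32852 = 33004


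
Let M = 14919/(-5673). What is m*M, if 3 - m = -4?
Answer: -34811/1891 ≈ -18.409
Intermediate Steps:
m = 7 (m = 3 - 1*(-4) = 3 + 4 = 7)
M = -4973/1891 (M = 14919*(-1/5673) = -4973/1891 ≈ -2.6298)
m*M = 7*(-4973/1891) = -34811/1891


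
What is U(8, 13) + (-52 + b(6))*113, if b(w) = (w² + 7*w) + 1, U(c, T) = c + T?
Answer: 3072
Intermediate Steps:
U(c, T) = T + c
b(w) = 1 + w² + 7*w
U(8, 13) + (-52 + b(6))*113 = (13 + 8) + (-52 + (1 + 6² + 7*6))*113 = 21 + (-52 + (1 + 36 + 42))*113 = 21 + (-52 + 79)*113 = 21 + 27*113 = 21 + 3051 = 3072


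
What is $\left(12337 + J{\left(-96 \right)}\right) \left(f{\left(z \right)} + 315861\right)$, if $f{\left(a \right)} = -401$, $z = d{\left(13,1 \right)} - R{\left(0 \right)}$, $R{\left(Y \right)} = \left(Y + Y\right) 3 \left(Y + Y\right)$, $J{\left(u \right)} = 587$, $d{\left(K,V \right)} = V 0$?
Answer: $4077005040$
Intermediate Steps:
$d{\left(K,V \right)} = 0$
$R{\left(Y \right)} = 12 Y^{2}$ ($R{\left(Y \right)} = 2 Y 3 \cdot 2 Y = 6 Y 2 Y = 12 Y^{2}$)
$z = 0$ ($z = 0 - 12 \cdot 0^{2} = 0 - 12 \cdot 0 = 0 - 0 = 0 + 0 = 0$)
$\left(12337 + J{\left(-96 \right)}\right) \left(f{\left(z \right)} + 315861\right) = \left(12337 + 587\right) \left(-401 + 315861\right) = 12924 \cdot 315460 = 4077005040$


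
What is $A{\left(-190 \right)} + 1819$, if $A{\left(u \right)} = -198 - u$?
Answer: $1811$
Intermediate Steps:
$A{\left(-190 \right)} + 1819 = \left(-198 - -190\right) + 1819 = \left(-198 + 190\right) + 1819 = -8 + 1819 = 1811$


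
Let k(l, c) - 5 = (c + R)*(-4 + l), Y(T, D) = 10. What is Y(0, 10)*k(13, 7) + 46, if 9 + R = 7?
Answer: 546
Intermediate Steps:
R = -2 (R = -9 + 7 = -2)
k(l, c) = 5 + (-4 + l)*(-2 + c) (k(l, c) = 5 + (c - 2)*(-4 + l) = 5 + (-2 + c)*(-4 + l) = 5 + (-4 + l)*(-2 + c))
Y(0, 10)*k(13, 7) + 46 = 10*(13 - 4*7 - 2*13 + 7*13) + 46 = 10*(13 - 28 - 26 + 91) + 46 = 10*50 + 46 = 500 + 46 = 546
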